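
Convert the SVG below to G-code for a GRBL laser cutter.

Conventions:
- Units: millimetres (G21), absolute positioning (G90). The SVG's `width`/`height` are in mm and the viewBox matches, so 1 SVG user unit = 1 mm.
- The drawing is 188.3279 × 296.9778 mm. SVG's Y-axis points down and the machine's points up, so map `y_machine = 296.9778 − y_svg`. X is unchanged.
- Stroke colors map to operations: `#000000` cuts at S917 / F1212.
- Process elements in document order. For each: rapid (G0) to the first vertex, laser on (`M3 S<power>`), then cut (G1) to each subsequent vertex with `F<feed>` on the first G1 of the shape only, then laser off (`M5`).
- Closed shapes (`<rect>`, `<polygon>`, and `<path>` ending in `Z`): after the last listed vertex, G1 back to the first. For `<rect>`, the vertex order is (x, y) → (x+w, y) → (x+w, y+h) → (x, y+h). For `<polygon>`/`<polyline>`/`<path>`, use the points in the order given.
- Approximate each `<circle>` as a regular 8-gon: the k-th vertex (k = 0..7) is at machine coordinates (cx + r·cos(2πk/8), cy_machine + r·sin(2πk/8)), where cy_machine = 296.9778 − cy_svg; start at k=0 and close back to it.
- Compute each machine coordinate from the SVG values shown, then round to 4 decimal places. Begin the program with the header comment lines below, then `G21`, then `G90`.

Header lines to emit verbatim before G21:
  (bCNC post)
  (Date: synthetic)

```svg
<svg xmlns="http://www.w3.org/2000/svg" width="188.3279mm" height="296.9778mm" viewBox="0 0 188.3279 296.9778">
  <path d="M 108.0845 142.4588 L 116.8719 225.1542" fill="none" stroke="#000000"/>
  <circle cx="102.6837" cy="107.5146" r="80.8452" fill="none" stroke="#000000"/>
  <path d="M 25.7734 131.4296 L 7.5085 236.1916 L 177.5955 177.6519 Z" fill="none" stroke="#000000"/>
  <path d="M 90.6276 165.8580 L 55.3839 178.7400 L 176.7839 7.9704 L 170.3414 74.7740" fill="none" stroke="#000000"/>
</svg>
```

Since the viewBox matches the mm dimensions, user units are millimetres directly. The only transform is the Y-flip y_m = 296.9778 − y_svg.

Shape 1 is a line segment drawn with `<path>`. Its stroke #000000 means cut at S917, F1212. After flipping Y the toolpath is (108.0845,154.5190) → (116.8719,71.8236).

Shape 2 is a circle drawn with `<circle>`. Its stroke #000000 means cut at S917, F1212. After flipping Y the toolpath is (183.5289,189.4632) → (159.8499,246.6294) → (102.6837,270.3084) → (45.5175,246.6294) → (21.8385,189.4632) → (45.5175,132.2970) → (102.6837,108.6180) → (159.8499,132.2970) → (183.5289,189.4632), returning to the start.

Shape 3 is a closed polygon drawn with `<path>`. Its stroke #000000 means cut at S917, F1212. After flipping Y the toolpath is (25.7734,165.5482) → (7.5085,60.7862) → (177.5955,119.3259) → (25.7734,165.5482), returning to the start.

Shape 4 is a open polyline drawn with `<path>`. Its stroke #000000 means cut at S917, F1212. After flipping Y the toolpath is (90.6276,131.1198) → (55.3839,118.2378) → (176.7839,289.0074) → (170.3414,222.2038).

(bCNC post)
(Date: synthetic)
G21
G90
G0 X108.0845 Y154.5190
M3 S917
G1 X116.8719 Y71.8236 F1212
M5
G0 X183.5289 Y189.4632
M3 S917
G1 X159.8499 Y246.6294 F1212
G1 X102.6837 Y270.3084
G1 X45.5175 Y246.6294
G1 X21.8385 Y189.4632
G1 X45.5175 Y132.2970
G1 X102.6837 Y108.6180
G1 X159.8499 Y132.2970
G1 X183.5289 Y189.4632
M5
G0 X25.7734 Y165.5482
M3 S917
G1 X7.5085 Y60.7862 F1212
G1 X177.5955 Y119.3259
G1 X25.7734 Y165.5482
M5
G0 X90.6276 Y131.1198
M3 S917
G1 X55.3839 Y118.2378 F1212
G1 X176.7839 Y289.0074
G1 X170.3414 Y222.2038
M5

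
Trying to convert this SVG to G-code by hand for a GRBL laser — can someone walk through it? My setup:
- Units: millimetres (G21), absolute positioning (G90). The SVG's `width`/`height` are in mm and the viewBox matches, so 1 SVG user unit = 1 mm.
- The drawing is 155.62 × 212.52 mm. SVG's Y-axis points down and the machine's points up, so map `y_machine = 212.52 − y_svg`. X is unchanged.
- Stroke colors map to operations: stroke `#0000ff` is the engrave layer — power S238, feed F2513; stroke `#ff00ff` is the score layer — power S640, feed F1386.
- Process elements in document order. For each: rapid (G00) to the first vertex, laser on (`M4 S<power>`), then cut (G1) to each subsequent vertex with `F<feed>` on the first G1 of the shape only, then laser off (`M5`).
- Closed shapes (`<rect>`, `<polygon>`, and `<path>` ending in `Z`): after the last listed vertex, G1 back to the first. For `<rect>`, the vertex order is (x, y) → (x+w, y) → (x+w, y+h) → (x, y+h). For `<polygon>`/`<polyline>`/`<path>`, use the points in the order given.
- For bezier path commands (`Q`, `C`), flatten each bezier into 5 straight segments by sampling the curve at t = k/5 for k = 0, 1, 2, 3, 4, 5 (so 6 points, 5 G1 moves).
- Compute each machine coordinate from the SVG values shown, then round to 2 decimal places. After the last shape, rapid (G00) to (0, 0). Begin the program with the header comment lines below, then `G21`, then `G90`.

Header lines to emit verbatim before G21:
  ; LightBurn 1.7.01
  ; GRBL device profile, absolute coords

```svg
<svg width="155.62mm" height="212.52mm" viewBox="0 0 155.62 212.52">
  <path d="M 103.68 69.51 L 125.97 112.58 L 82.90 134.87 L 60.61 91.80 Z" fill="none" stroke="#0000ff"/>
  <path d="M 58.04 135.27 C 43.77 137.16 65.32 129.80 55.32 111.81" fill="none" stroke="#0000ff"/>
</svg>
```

; LightBurn 1.7.01
; GRBL device profile, absolute coords
G21
G90
G00 X103.68 Y143.01
M4 S238
G1 X125.97 Y99.94 F2513
G1 X82.90 Y77.65
G1 X60.61 Y120.72
G1 X103.68 Y143.01
M5
G00 X58.04 Y77.25
M4 S238
G1 X53.24 Y77.24 F2513
G1 X53.80 Y79.51
G1 X56.49 Y84.14
G1 X58.07 Y91.18
G1 X55.32 Y100.71
M5
G00 X0.00 Y0.00

1 u = 1 mm; y_m = 212.52 − y.

[1] `<path>` regular polygon, #0000ff→engrave S238 F2513: (103.68,143.01) → (125.97,99.94) → (82.90,77.65) → (60.61,120.72) → (103.68,143.01) (closed)

[2] `<path>` cubic bezier, #0000ff→engrave S238 F2513: (58.04,77.25) → (53.24,77.24) → (53.80,79.51) → (56.49,84.14) → (58.07,91.18) → (55.32,100.71)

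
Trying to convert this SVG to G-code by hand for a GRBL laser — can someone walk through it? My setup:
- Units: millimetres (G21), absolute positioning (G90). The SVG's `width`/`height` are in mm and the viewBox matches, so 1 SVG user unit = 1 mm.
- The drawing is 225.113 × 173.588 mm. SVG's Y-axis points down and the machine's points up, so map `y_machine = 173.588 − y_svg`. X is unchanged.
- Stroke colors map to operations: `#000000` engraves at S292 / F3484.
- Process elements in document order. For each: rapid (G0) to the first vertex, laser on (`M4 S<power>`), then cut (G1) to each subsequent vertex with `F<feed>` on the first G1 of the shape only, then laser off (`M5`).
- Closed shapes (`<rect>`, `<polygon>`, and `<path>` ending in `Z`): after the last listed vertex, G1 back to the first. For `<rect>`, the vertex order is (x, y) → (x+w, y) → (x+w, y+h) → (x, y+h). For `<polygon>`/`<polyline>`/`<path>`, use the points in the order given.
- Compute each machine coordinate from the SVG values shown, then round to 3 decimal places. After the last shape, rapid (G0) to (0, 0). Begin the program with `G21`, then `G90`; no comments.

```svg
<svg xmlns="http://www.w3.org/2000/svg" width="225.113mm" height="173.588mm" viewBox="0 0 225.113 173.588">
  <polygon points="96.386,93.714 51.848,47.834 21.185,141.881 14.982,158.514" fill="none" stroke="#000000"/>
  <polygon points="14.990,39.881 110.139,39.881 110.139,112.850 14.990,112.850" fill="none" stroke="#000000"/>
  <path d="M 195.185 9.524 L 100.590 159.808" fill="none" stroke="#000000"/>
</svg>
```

1 u = 1 mm; y_m = 173.588 − y.

[1] `<polygon>` closed polygon, #000000→engrave S292 F3484: (96.386,79.874) → (51.848,125.754) → (21.185,31.707) → (14.982,15.074) → (96.386,79.874) (closed)

[2] `<polygon>` rectangle, #000000→engrave S292 F3484: (14.990,133.707) → (110.139,133.707) → (110.139,60.738) → (14.990,60.738) → (14.990,133.707) (closed)

[3] `<path>` line segment, #000000→engrave S292 F3484: (195.185,164.064) → (100.590,13.780)

G21
G90
G0 X96.386 Y79.874
M4 S292
G1 X51.848 Y125.754 F3484
G1 X21.185 Y31.707
G1 X14.982 Y15.074
G1 X96.386 Y79.874
M5
G0 X14.990 Y133.707
M4 S292
G1 X110.139 Y133.707 F3484
G1 X110.139 Y60.738
G1 X14.990 Y60.738
G1 X14.990 Y133.707
M5
G0 X195.185 Y164.064
M4 S292
G1 X100.590 Y13.780 F3484
M5
G0 X0.000 Y0.000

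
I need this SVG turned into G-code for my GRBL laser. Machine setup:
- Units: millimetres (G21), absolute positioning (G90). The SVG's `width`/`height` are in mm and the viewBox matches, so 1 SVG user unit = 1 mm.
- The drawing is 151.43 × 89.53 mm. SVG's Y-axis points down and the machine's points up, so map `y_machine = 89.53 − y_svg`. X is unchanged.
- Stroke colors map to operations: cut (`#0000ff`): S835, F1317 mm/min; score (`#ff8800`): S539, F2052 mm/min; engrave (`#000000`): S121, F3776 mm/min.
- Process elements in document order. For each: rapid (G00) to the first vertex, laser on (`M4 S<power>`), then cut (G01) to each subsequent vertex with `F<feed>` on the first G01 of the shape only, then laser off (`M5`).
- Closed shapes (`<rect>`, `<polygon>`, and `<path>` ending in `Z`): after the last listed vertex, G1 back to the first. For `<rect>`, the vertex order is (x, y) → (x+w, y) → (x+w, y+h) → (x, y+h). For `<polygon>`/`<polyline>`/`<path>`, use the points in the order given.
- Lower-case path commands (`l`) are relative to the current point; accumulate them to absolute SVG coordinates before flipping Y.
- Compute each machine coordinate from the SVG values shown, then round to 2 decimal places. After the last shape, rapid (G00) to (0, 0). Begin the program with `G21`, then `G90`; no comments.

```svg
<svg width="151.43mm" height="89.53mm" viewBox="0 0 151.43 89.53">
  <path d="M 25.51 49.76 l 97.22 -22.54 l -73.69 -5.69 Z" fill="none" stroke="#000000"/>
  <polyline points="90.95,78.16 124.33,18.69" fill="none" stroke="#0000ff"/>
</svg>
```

viewBox `0 0 151.43 89.53` with mm width/height → 1 unit = 1 mm. Flip: y_m = 89.53 − y_svg.

**Shape 1** — `<path>` closed polygon, stroke `#000000` → engrave (S121, F3776). Machine vertices: (25.51,39.77) → (122.73,62.31) → (49.04,68.00) → (25.51,39.77). Closed: final G1 returns to the first vertex.

**Shape 2** — `<polyline>` line segment, stroke `#0000ff` → cut (S835, F1317). Machine vertices: (90.95,11.37) → (124.33,70.84). Open path.

G21
G90
G00 X25.51 Y39.77
M4 S121
G01 X122.73 Y62.31 F3776
G01 X49.04 Y68.00
G01 X25.51 Y39.77
M5
G00 X90.95 Y11.37
M4 S835
G01 X124.33 Y70.84 F1317
M5
G00 X0.00 Y0.00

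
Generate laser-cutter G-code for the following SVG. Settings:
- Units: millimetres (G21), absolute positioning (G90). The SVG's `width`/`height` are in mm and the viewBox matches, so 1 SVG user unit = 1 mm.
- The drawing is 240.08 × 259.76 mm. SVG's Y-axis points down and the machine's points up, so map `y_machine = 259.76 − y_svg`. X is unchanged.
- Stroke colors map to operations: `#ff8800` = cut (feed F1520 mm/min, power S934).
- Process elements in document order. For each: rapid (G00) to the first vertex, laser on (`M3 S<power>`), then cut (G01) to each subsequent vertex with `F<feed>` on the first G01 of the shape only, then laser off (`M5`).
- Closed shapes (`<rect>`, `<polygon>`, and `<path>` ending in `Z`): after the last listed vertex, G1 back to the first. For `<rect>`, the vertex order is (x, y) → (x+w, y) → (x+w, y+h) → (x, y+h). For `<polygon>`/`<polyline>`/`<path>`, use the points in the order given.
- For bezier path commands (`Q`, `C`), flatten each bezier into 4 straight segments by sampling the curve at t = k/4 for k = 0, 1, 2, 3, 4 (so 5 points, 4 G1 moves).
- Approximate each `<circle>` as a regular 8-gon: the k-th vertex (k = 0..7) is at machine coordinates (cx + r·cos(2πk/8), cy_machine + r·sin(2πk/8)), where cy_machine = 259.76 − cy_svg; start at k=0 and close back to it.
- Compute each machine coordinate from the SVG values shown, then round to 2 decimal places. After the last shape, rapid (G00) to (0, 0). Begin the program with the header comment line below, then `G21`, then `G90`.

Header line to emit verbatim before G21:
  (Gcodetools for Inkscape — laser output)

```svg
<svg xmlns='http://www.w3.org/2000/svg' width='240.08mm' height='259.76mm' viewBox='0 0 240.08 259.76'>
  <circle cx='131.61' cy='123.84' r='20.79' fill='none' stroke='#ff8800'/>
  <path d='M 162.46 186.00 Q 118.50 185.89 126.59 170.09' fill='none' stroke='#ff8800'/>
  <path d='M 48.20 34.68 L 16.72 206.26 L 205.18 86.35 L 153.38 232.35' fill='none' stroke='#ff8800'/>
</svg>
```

1 u = 1 mm; y_m = 259.76 − y.

[1] `<circle>` circle, #ff8800→cut S934 F1520: (152.40,135.92) → (146.31,150.62) → (131.61,156.71) → (116.91,150.62) → (110.82,135.92) → (116.91,121.22) → (131.61,115.13) → (146.31,121.22) → (152.40,135.92) (closed)

[2] `<path>` quadratic bezier, #ff8800→cut S934 F1520: (162.46,73.76) → (143.73,74.80) → (131.51,77.79) → (125.80,82.75) → (126.59,89.67)

[3] `<path>` open polyline, #ff8800→cut S934 F1520: (48.20,225.08) → (16.72,53.50) → (205.18,173.41) → (153.38,27.41)

(Gcodetools for Inkscape — laser output)
G21
G90
G00 X152.40 Y135.92
M3 S934
G01 X146.31 Y150.62 F1520
G01 X131.61 Y156.71
G01 X116.91 Y150.62
G01 X110.82 Y135.92
G01 X116.91 Y121.22
G01 X131.61 Y115.13
G01 X146.31 Y121.22
G01 X152.40 Y135.92
M5
G00 X162.46 Y73.76
M3 S934
G01 X143.73 Y74.80 F1520
G01 X131.51 Y77.79
G01 X125.80 Y82.75
G01 X126.59 Y89.67
M5
G00 X48.20 Y225.08
M3 S934
G01 X16.72 Y53.50 F1520
G01 X205.18 Y173.41
G01 X153.38 Y27.41
M5
G00 X0.00 Y0.00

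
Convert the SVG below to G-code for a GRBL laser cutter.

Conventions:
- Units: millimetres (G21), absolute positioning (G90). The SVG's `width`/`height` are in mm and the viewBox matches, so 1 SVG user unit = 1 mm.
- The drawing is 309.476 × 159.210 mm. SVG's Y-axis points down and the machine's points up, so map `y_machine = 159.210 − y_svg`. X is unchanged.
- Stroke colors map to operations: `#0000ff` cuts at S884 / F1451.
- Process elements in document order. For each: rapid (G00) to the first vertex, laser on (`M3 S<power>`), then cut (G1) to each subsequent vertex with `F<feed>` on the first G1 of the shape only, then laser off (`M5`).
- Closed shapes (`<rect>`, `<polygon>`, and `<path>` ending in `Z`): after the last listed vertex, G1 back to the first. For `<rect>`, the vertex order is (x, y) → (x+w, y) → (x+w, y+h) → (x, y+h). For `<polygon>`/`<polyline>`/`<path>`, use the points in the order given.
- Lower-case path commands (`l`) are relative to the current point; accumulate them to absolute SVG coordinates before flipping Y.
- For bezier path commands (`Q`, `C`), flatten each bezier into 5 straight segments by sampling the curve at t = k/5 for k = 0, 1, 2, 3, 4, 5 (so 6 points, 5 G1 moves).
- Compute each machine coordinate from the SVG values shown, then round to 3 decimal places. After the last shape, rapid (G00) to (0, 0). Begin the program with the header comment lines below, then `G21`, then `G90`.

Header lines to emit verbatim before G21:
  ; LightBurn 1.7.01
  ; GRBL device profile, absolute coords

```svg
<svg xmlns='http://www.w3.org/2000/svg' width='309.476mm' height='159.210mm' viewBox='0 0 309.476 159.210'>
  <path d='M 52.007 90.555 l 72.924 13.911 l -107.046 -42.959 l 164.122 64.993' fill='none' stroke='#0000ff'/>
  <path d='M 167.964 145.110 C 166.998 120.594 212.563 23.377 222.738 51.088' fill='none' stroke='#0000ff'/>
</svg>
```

; LightBurn 1.7.01
; GRBL device profile, absolute coords
G21
G90
G00 X52.007 Y68.655
M3 S884
G1 X124.931 Y54.744 F1451
G1 X17.885 Y97.703
G1 X182.007 Y32.710
M5
G00 X167.964 Y14.100
M3 S884
G1 X172.313 Y35.953 F1451
G1 X183.897 Y65.767
G1 X198.784 Y94.058
G1 X213.042 Y111.338
G1 X222.738 Y108.122
M5
G00 X0.000 Y0.000

1 u = 1 mm; y_m = 159.210 − y.

[1] `<path>` open polyline, #0000ff→cut S884 F1451: (52.007,68.655) → (124.931,54.744) → (17.885,97.703) → (182.007,32.710)

[2] `<path>` cubic bezier, #0000ff→cut S884 F1451: (167.964,14.100) → (172.313,35.953) → (183.897,65.767) → (198.784,94.058) → (213.042,111.338) → (222.738,108.122)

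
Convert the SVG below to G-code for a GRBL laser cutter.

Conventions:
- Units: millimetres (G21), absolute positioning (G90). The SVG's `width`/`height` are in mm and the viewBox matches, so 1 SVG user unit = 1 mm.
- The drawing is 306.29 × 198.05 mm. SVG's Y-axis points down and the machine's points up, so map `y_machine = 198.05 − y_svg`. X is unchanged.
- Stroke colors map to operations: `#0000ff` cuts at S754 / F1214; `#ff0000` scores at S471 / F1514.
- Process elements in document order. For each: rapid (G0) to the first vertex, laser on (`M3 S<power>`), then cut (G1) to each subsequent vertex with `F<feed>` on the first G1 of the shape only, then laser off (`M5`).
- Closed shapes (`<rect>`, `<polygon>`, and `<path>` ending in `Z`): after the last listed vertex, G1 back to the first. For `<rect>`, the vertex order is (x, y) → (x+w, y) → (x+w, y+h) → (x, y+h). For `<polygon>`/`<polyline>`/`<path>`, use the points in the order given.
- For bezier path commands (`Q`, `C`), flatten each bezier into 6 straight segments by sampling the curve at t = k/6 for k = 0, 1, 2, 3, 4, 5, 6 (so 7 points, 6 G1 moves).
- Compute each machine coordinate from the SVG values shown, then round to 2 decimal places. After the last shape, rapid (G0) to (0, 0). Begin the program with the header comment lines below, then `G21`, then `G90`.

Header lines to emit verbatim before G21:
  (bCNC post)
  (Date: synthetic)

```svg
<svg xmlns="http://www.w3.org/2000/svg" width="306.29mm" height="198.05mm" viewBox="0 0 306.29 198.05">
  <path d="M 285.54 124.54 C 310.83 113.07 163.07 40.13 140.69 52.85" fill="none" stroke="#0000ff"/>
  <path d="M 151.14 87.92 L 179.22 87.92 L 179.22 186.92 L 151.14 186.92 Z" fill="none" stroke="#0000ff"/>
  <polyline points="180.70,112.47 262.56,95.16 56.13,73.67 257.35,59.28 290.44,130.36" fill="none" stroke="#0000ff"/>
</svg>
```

Since the viewBox matches the mm dimensions, user units are millimetres directly. The only transform is the Y-flip y_m = 198.05 − y_svg.

Shape 1 is a cubic bezier drawn with `<path>`. Its stroke #0000ff means cut at S754, F1214. After flipping Y the toolpath is (285.54,73.51) → (285.15,83.69) → (264.20,100.02) → (230.99,118.43) → (193.81,134.82) → (160.95,145.10) → (140.69,145.20).

Shape 2 is a rectangle drawn with `<path>`. Its stroke #0000ff means cut at S754, F1214. After flipping Y the toolpath is (151.14,110.13) → (179.22,110.13) → (179.22,11.13) → (151.14,11.13) → (151.14,110.13), returning to the start.

Shape 3 is a open polyline drawn with `<polyline>`. Its stroke #0000ff means cut at S754, F1214. After flipping Y the toolpath is (180.70,85.58) → (262.56,102.89) → (56.13,124.38) → (257.35,138.77) → (290.44,67.69).

(bCNC post)
(Date: synthetic)
G21
G90
G0 X285.54 Y73.51
M3 S754
G1 X285.15 Y83.69 F1214
G1 X264.20 Y100.02
G1 X230.99 Y118.43
G1 X193.81 Y134.82
G1 X160.95 Y145.10
G1 X140.69 Y145.20
M5
G0 X151.14 Y110.13
M3 S754
G1 X179.22 Y110.13 F1214
G1 X179.22 Y11.13
G1 X151.14 Y11.13
G1 X151.14 Y110.13
M5
G0 X180.70 Y85.58
M3 S754
G1 X262.56 Y102.89 F1214
G1 X56.13 Y124.38
G1 X257.35 Y138.77
G1 X290.44 Y67.69
M5
G0 X0.00 Y0.00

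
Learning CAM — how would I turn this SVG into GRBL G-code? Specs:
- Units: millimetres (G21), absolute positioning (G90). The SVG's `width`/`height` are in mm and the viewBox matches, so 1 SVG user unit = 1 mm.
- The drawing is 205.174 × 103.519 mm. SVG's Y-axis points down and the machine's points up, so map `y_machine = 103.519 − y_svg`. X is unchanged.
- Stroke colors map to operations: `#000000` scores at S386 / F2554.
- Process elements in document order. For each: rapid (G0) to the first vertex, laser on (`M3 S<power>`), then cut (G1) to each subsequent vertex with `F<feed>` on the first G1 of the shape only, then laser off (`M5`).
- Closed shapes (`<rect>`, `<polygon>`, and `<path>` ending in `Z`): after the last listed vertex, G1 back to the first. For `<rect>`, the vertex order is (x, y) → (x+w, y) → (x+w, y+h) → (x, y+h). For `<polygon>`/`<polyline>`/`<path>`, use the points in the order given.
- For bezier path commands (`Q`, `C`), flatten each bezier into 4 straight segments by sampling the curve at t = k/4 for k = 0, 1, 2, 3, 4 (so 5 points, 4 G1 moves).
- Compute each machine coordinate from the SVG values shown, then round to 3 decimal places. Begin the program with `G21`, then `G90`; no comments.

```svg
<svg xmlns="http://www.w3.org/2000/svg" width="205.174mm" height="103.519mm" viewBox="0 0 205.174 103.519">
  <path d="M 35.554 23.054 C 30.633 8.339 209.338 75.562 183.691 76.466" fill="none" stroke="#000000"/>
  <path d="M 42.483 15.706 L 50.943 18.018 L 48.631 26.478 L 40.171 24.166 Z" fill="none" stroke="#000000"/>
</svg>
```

G21
G90
G0 X35.554 Y80.465
M3 S386
G1 X60.231 Y78.454 F2554
G1 X117.395 Y59.616
G1 X170.672 Y37.849
G1 X183.691 Y27.053
M5
G0 X42.483 Y87.813
M3 S386
G1 X50.943 Y85.501 F2554
G1 X48.631 Y77.041
G1 X40.171 Y79.353
G1 X42.483 Y87.813
M5

Since the viewBox matches the mm dimensions, user units are millimetres directly. The only transform is the Y-flip y_m = 103.519 − y_svg.

Shape 1 is a cubic bezier drawn with `<path>`. Its stroke #000000 means score at S386, F2554. After flipping Y the toolpath is (35.554,80.465) → (60.231,78.454) → (117.395,59.616) → (170.672,37.849) → (183.691,27.053).

Shape 2 is a regular polygon drawn with `<path>`. Its stroke #000000 means score at S386, F2554. After flipping Y the toolpath is (42.483,87.813) → (50.943,85.501) → (48.631,77.041) → (40.171,79.353) → (42.483,87.813), returning to the start.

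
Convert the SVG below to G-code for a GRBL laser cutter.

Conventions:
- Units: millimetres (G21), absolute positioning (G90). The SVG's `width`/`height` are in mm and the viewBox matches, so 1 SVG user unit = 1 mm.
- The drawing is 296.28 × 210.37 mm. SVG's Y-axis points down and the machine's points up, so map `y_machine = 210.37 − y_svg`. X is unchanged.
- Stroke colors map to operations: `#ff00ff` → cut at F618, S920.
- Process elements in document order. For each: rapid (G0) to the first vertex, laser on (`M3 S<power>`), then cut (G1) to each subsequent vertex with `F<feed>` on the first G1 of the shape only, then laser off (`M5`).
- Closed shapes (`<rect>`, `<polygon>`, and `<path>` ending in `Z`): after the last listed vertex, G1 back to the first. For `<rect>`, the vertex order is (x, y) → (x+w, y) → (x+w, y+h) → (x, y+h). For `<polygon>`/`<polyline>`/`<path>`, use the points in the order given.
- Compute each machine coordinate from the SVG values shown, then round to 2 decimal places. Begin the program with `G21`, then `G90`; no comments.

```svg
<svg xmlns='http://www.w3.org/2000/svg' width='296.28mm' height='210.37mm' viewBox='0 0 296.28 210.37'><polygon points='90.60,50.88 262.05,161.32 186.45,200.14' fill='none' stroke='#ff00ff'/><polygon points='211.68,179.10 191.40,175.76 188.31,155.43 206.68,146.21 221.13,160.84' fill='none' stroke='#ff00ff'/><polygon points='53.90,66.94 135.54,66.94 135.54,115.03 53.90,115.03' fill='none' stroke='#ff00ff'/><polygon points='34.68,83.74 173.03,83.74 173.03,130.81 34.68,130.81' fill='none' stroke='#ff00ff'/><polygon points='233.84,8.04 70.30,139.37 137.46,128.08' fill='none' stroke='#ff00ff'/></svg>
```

G21
G90
G0 X90.60 Y159.49
M3 S920
G1 X262.05 Y49.05 F618
G1 X186.45 Y10.23
G1 X90.60 Y159.49
M5
G0 X211.68 Y31.27
M3 S920
G1 X191.40 Y34.61 F618
G1 X188.31 Y54.94
G1 X206.68 Y64.16
G1 X221.13 Y49.53
G1 X211.68 Y31.27
M5
G0 X53.90 Y143.43
M3 S920
G1 X135.54 Y143.43 F618
G1 X135.54 Y95.34
G1 X53.90 Y95.34
G1 X53.90 Y143.43
M5
G0 X34.68 Y126.63
M3 S920
G1 X173.03 Y126.63 F618
G1 X173.03 Y79.56
G1 X34.68 Y79.56
G1 X34.68 Y126.63
M5
G0 X233.84 Y202.33
M3 S920
G1 X70.30 Y71.00 F618
G1 X137.46 Y82.29
G1 X233.84 Y202.33
M5

1 u = 1 mm; y_m = 210.37 − y.

[1] `<polygon>` closed polygon, #ff00ff→cut S920 F618: (90.60,159.49) → (262.05,49.05) → (186.45,10.23) → (90.60,159.49) (closed)

[2] `<polygon>` regular polygon, #ff00ff→cut S920 F618: (211.68,31.27) → (191.40,34.61) → (188.31,54.94) → (206.68,64.16) → (221.13,49.53) → (211.68,31.27) (closed)

[3] `<polygon>` rectangle, #ff00ff→cut S920 F618: (53.90,143.43) → (135.54,143.43) → (135.54,95.34) → (53.90,95.34) → (53.90,143.43) (closed)

[4] `<polygon>` rectangle, #ff00ff→cut S920 F618: (34.68,126.63) → (173.03,126.63) → (173.03,79.56) → (34.68,79.56) → (34.68,126.63) (closed)

[5] `<polygon>` closed polygon, #ff00ff→cut S920 F618: (233.84,202.33) → (70.30,71.00) → (137.46,82.29) → (233.84,202.33) (closed)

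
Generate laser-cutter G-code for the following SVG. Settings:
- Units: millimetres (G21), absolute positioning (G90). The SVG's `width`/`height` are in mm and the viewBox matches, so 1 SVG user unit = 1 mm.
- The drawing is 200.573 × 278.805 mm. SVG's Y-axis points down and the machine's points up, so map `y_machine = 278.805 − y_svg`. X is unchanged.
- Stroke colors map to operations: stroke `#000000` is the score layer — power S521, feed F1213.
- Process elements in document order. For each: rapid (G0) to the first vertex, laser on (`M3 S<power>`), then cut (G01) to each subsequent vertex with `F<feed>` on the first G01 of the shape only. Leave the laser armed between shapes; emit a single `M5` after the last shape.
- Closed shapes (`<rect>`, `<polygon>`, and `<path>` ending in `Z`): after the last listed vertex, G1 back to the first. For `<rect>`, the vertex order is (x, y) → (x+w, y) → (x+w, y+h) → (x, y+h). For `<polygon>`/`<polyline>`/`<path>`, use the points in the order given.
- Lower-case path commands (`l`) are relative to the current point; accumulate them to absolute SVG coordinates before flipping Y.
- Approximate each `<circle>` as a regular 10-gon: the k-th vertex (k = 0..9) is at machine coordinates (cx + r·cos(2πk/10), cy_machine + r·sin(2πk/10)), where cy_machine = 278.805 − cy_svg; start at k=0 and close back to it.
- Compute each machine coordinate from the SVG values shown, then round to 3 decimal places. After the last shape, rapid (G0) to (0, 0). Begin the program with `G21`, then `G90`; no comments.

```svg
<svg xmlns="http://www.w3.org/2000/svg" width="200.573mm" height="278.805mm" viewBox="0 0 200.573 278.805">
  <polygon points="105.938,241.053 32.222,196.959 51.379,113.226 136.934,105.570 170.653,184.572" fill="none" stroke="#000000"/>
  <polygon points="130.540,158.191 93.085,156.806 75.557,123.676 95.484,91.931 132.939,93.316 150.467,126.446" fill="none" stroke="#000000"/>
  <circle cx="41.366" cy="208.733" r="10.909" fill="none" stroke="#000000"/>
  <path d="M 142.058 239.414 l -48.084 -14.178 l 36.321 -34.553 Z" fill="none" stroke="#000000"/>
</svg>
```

G21
G90
G0 X105.938 Y37.752
M3 S521
G01 X32.222 Y81.846 F1213
G01 X51.379 Y165.579
G01 X136.934 Y173.235
G01 X170.653 Y94.233
G01 X105.938 Y37.752
G0 X130.540 Y120.614
M3 S521
G01 X93.085 Y121.999 F1213
G01 X75.557 Y155.129
G01 X95.484 Y186.874
G01 X132.939 Y185.489
G01 X150.467 Y152.359
G01 X130.540 Y120.614
G0 X52.275 Y70.072
M3 S521
G01 X50.192 Y76.484 F1213
G01 X44.737 Y80.447
G01 X37.995 Y80.447
G01 X32.540 Y76.484
G01 X30.457 Y70.072
G01 X32.540 Y63.660
G01 X37.995 Y59.697
G01 X44.737 Y59.697
G01 X50.192 Y63.660
G01 X52.275 Y70.072
G0 X142.058 Y39.391
M3 S521
G01 X93.974 Y53.569 F1213
G01 X130.295 Y88.122
G01 X142.058 Y39.391
M5
G0 X0.000 Y0.000

viewBox `0 0 200.573 278.805` with mm width/height → 1 unit = 1 mm. Flip: y_m = 278.805 − y_svg.

**Shape 1** — `<polygon>` regular polygon, stroke `#000000` → score (S521, F1213). Machine vertices: (105.938,37.752) → (32.222,81.846) → (51.379,165.579) → (136.934,173.235) → (170.653,94.233) → (105.938,37.752). Closed: final G1 returns to the first vertex.

**Shape 2** — `<polygon>` regular polygon, stroke `#000000` → score (S521, F1213). Machine vertices: (130.540,120.614) → (93.085,121.999) → (75.557,155.129) → (95.484,186.874) → (132.939,185.489) → (150.467,152.359) → (130.540,120.614). Closed: final G1 returns to the first vertex.

**Shape 3** — `<circle>` circle, stroke `#000000` → score (S521, F1213). Machine vertices: (52.275,70.072) → (50.192,76.484) → (44.737,80.447) → (37.995,80.447) → (32.540,76.484) → (30.457,70.072) → (32.540,63.660) → (37.995,59.697) → (44.737,59.697) → (50.192,63.660) → (52.275,70.072). Closed: final G1 returns to the first vertex.

**Shape 4** — `<path>` regular polygon, stroke `#000000` → score (S521, F1213). Machine vertices: (142.058,39.391) → (93.974,53.569) → (130.295,88.122) → (142.058,39.391). Closed: final G1 returns to the first vertex.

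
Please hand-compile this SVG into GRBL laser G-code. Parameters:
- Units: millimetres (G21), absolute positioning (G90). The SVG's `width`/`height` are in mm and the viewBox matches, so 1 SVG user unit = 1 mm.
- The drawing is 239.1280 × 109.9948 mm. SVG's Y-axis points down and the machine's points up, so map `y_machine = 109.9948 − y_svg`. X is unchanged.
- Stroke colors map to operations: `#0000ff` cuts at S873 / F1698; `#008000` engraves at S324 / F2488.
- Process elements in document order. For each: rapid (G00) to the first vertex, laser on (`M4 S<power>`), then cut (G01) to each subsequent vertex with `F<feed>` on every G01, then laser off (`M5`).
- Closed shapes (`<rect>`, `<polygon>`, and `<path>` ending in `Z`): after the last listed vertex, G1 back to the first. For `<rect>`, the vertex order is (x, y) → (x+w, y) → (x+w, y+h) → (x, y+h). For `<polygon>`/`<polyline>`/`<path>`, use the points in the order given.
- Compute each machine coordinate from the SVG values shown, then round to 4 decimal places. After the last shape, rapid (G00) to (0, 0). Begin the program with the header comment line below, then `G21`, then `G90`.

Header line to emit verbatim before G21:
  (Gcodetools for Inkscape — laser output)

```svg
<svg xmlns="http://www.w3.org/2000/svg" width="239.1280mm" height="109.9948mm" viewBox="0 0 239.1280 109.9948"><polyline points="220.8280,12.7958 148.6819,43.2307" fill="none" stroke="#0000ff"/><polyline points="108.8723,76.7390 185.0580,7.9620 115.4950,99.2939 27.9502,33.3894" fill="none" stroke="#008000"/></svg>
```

(Gcodetools for Inkscape — laser output)
G21
G90
G00 X220.8280 Y97.1990
M4 S873
G01 X148.6819 Y66.7641 F1698
M5
G00 X108.8723 Y33.2558
M4 S324
G01 X185.0580 Y102.0328 F2488
G01 X115.4950 Y10.7009 F2488
G01 X27.9502 Y76.6054 F2488
M5
G00 X0.0000 Y0.0000

Since the viewBox matches the mm dimensions, user units are millimetres directly. The only transform is the Y-flip y_m = 109.9948 − y_svg.

Shape 1 is a line segment drawn with `<polyline>`. Its stroke #0000ff means cut at S873, F1698. After flipping Y the toolpath is (220.8280,97.1990) → (148.6819,66.7641).

Shape 2 is a open polyline drawn with `<polyline>`. Its stroke #008000 means engrave at S324, F2488. After flipping Y the toolpath is (108.8723,33.2558) → (185.0580,102.0328) → (115.4950,10.7009) → (27.9502,76.6054).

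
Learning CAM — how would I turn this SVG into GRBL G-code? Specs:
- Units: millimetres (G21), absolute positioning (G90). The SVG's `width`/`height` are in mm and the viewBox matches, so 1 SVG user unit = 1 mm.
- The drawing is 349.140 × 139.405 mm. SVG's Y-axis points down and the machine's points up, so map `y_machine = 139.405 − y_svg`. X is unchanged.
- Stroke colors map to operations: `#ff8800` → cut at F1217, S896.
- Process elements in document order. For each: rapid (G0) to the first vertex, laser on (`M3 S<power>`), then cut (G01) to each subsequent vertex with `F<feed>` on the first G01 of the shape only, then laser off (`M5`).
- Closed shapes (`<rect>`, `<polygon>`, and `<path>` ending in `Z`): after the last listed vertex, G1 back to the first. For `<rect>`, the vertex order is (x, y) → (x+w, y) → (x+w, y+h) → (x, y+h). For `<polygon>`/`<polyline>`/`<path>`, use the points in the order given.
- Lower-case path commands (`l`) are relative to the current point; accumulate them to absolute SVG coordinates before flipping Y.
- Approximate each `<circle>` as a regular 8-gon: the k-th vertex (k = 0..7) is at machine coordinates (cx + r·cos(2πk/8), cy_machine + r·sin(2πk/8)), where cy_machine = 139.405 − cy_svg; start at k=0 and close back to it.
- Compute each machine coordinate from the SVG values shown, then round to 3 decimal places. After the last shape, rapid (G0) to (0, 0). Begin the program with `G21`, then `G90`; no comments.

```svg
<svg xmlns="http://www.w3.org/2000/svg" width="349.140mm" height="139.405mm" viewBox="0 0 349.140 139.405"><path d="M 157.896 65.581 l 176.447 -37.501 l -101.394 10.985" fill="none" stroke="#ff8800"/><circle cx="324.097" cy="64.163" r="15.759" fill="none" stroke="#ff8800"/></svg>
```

Since the viewBox matches the mm dimensions, user units are millimetres directly. The only transform is the Y-flip y_m = 139.405 − y_svg.

Shape 1 is a open polyline drawn with `<path>`. Its stroke #ff8800 means cut at S896, F1217. After flipping Y the toolpath is (157.896,73.824) → (334.343,111.325) → (232.949,100.340).

Shape 2 is a circle drawn with `<circle>`. Its stroke #ff8800 means cut at S896, F1217. After flipping Y the toolpath is (339.856,75.242) → (335.240,86.385) → (324.097,91.001) → (312.954,86.385) → (308.338,75.242) → (312.954,64.099) → (324.097,59.483) → (335.240,64.099) → (339.856,75.242), returning to the start.

G21
G90
G0 X157.896 Y73.824
M3 S896
G01 X334.343 Y111.325 F1217
G01 X232.949 Y100.340
M5
G0 X339.856 Y75.242
M3 S896
G01 X335.240 Y86.385 F1217
G01 X324.097 Y91.001
G01 X312.954 Y86.385
G01 X308.338 Y75.242
G01 X312.954 Y64.099
G01 X324.097 Y59.483
G01 X335.240 Y64.099
G01 X339.856 Y75.242
M5
G0 X0.000 Y0.000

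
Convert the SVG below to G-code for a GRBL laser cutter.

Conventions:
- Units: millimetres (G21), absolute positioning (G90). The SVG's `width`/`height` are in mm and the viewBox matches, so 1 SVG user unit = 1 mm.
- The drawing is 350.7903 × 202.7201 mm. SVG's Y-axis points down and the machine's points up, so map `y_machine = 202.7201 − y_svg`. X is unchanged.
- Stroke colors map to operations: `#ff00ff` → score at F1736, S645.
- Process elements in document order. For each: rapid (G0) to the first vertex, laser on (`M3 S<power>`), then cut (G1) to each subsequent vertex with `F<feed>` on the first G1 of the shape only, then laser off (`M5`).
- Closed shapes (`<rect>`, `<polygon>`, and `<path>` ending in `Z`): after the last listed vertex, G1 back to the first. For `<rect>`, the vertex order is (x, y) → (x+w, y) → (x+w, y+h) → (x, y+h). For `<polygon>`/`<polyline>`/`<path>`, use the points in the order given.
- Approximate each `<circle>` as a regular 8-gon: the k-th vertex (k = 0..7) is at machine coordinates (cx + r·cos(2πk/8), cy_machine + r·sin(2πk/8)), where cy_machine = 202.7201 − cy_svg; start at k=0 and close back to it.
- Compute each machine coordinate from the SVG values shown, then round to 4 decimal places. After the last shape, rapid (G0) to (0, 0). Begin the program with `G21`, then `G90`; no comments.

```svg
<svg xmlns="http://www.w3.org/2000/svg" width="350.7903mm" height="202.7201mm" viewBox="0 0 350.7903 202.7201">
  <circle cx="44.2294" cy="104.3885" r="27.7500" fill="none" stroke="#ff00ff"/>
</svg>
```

Since the viewBox matches the mm dimensions, user units are millimetres directly. The only transform is the Y-flip y_m = 202.7201 − y_svg.

Shape 1 is a circle drawn with `<circle>`. Its stroke #ff00ff means score at S645, F1736. After flipping Y the toolpath is (71.9794,98.3316) → (63.8516,117.9538) → (44.2294,126.0816) → (24.6072,117.9538) → (16.4794,98.3316) → (24.6072,78.7094) → (44.2294,70.5816) → (63.8516,78.7094) → (71.9794,98.3316), returning to the start.

G21
G90
G0 X71.9794 Y98.3316
M3 S645
G1 X63.8516 Y117.9538 F1736
G1 X44.2294 Y126.0816
G1 X24.6072 Y117.9538
G1 X16.4794 Y98.3316
G1 X24.6072 Y78.7094
G1 X44.2294 Y70.5816
G1 X63.8516 Y78.7094
G1 X71.9794 Y98.3316
M5
G0 X0.0000 Y0.0000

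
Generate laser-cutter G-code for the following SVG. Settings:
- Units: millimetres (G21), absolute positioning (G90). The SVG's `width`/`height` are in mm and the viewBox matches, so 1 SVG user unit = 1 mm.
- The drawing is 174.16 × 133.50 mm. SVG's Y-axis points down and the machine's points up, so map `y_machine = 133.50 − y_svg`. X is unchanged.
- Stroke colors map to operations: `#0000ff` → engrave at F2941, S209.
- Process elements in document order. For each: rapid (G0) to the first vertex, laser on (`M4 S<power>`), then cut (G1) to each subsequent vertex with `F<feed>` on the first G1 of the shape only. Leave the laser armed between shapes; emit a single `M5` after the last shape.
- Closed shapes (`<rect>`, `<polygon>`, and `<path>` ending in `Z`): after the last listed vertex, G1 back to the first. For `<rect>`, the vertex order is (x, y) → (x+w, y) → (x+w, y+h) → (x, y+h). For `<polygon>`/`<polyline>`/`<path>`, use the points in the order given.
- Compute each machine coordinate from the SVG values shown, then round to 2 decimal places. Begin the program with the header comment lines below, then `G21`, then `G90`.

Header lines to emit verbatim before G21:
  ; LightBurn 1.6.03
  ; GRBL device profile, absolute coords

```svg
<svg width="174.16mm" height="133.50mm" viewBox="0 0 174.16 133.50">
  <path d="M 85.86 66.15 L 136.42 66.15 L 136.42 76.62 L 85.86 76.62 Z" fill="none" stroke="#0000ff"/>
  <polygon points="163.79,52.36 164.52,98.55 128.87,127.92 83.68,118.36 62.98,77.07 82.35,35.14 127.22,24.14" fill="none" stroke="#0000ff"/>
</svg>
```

viewBox `0 0 174.16 133.50` with mm width/height → 1 unit = 1 mm. Flip: y_m = 133.50 − y_svg.

**Shape 1** — `<path>` rectangle, stroke `#0000ff` → engrave (S209, F2941). Machine vertices: (85.86,67.35) → (136.42,67.35) → (136.42,56.88) → (85.86,56.88) → (85.86,67.35). Closed: final G1 returns to the first vertex.

**Shape 2** — `<polygon>` regular polygon, stroke `#0000ff` → engrave (S209, F2941). Machine vertices: (163.79,81.14) → (164.52,34.95) → (128.87,5.58) → (83.68,15.14) → (62.98,56.43) → (82.35,98.36) → (127.22,109.36) → (163.79,81.14). Closed: final G1 returns to the first vertex.

; LightBurn 1.6.03
; GRBL device profile, absolute coords
G21
G90
G0 X85.86 Y67.35
M4 S209
G1 X136.42 Y67.35 F2941
G1 X136.42 Y56.88
G1 X85.86 Y56.88
G1 X85.86 Y67.35
G0 X163.79 Y81.14
M4 S209
G1 X164.52 Y34.95 F2941
G1 X128.87 Y5.58
G1 X83.68 Y15.14
G1 X62.98 Y56.43
G1 X82.35 Y98.36
G1 X127.22 Y109.36
G1 X163.79 Y81.14
M5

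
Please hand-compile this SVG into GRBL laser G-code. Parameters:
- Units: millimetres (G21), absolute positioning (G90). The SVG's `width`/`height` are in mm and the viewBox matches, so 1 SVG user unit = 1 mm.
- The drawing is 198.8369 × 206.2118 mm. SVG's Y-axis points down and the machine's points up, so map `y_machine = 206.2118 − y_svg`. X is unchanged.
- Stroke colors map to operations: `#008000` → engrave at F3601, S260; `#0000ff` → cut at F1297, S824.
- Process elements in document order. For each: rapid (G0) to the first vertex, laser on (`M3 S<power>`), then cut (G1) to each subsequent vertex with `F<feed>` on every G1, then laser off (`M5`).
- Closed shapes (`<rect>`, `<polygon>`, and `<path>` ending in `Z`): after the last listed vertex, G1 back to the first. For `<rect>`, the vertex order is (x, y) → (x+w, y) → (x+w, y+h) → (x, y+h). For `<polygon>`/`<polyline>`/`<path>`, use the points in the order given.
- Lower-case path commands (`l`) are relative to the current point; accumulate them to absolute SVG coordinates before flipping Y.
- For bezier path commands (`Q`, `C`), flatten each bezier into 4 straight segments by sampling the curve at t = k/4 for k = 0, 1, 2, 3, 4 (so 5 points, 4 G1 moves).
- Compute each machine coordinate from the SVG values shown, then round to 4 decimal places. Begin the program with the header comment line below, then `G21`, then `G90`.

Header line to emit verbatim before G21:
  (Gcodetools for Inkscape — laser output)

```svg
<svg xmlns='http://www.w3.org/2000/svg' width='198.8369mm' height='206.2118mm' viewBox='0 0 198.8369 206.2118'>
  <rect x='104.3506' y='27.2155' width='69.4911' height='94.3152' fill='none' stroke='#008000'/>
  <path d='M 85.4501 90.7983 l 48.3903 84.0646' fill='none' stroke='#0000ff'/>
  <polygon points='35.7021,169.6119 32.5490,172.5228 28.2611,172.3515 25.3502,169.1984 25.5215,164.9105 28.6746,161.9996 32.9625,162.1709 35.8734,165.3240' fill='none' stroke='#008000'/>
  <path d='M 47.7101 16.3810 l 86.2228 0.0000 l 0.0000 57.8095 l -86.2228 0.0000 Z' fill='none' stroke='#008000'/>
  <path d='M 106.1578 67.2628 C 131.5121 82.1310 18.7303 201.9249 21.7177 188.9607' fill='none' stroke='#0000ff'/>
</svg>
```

(Gcodetools for Inkscape — laser output)
G21
G90
G0 X104.3506 Y178.9963
M3 S260
G1 X173.8417 Y178.9963 F3601
G1 X173.8417 Y84.6811 F3601
G1 X104.3506 Y84.6811 F3601
G1 X104.3506 Y178.9963 F3601
M5
G0 X85.4501 Y115.4135
M3 S824
G1 X133.8404 Y31.3489 F1297
M5
G0 X35.7021 Y36.5999
M3 S260
G1 X32.5490 Y33.6890 F3601
G1 X28.2611 Y33.8603 F3601
G1 X25.3502 Y37.0134 F3601
G1 X25.5215 Y41.3013 F3601
G1 X28.6746 Y44.2122 F3601
G1 X32.9625 Y44.0409 F3601
G1 X35.8734 Y40.8878 F3601
G1 X35.7021 Y36.5999 F3601
M5
G0 X47.7101 Y189.8308
M3 S260
G1 X133.9329 Y189.8308 F3601
G1 X133.9329 Y132.0213 F3601
G1 X47.7101 Y132.0213 F3601
G1 X47.7101 Y189.8308 F3601
M5
G0 X106.1578 Y138.9490
M3 S824
G1 X103.2403 Y111.8381 F1297
G1 X72.3253 Y67.6629 F1297
G1 X37.2166 Y28.7063 F1297
G1 X21.7177 Y17.2511 F1297
M5

viewBox `0 0 198.8369 206.2118` with mm width/height → 1 unit = 1 mm. Flip: y_m = 206.2118 − y_svg.

**Shape 1** — `<rect>` rectangle, stroke `#008000` → engrave (S260, F3601). Machine vertices: (104.3506,178.9963) → (173.8417,178.9963) → (173.8417,84.6811) → (104.3506,84.6811) → (104.3506,178.9963). Closed: final G1 returns to the first vertex.

**Shape 2** — `<path>` line segment, stroke `#0000ff` → cut (S824, F1297). Machine vertices: (85.4501,115.4135) → (133.8404,31.3489). Open path.

**Shape 3** — `<polygon>` regular polygon, stroke `#008000` → engrave (S260, F3601). Machine vertices: (35.7021,36.5999) → (32.5490,33.6890) → (28.2611,33.8603) → (25.3502,37.0134) → (25.5215,41.3013) → (28.6746,44.2122) → (32.9625,44.0409) → (35.8734,40.8878) → (35.7021,36.5999). Closed: final G1 returns to the first vertex.

**Shape 4** — `<path>` rectangle, stroke `#008000` → engrave (S260, F3601). Machine vertices: (47.7101,189.8308) → (133.9329,189.8308) → (133.9329,132.0213) → (47.7101,132.0213) → (47.7101,189.8308). Closed: final G1 returns to the first vertex.

**Shape 5** — `<path>` cubic bezier, stroke `#0000ff` → cut (S824, F1297). Control points (SVG): P0=(106.1578,67.2628), P1=(131.5121,82.1310), P2=(18.7303,201.9249), P3=(21.7177,188.9607); sampled at t=k/4. Machine vertices: (106.1578,138.9490) → (103.2403,111.8381) → (72.3253,67.6629) → (37.2166,28.7063) → (21.7177,17.2511). Open path.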